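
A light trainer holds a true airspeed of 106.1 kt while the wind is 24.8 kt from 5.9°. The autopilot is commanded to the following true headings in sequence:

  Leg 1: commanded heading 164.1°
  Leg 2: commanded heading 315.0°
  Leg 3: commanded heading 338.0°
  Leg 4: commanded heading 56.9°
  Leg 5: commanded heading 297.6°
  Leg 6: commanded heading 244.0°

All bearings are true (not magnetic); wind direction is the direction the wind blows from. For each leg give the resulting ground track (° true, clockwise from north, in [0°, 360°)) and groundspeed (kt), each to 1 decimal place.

Leg 1: heading 164.1°; drift +4.1° → track 168.2°, groundspeed 129.5 kt
Leg 2: heading 315.0°; drift -12.0° → track 303.0°, groundspeed 92.5 kt
Leg 3: heading 338.0°; drift -7.8° → track 330.2°, groundspeed 85.0 kt
Leg 4: heading 56.9°; drift +12.0° → track 68.9°, groundspeed 92.5 kt
Leg 5: heading 297.6°; drift -13.4° → track 284.2°, groundspeed 99.6 kt
Leg 6: heading 244.0°; drift -10.0° → track 234.0°, groundspeed 121.1 kt

Leg 1: track=168.2°, groundspeed=129.5 kt
Leg 2: track=303.0°, groundspeed=92.5 kt
Leg 3: track=330.2°, groundspeed=85.0 kt
Leg 4: track=68.9°, groundspeed=92.5 kt
Leg 5: track=284.2°, groundspeed=99.6 kt
Leg 6: track=234.0°, groundspeed=121.1 kt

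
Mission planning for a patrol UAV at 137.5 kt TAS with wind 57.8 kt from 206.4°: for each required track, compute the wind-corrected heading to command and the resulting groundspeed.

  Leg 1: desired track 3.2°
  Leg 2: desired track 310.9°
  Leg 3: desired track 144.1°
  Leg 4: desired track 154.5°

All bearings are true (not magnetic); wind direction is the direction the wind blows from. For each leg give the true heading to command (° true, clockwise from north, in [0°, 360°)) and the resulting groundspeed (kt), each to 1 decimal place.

Leg 1: heading=353.7°, groundspeed=188.7 kt
Leg 2: heading=286.9°, groundspeed=140.1 kt
Leg 3: heading=166.0°, groundspeed=100.8 kt
Leg 4: heading=173.8°, groundspeed=94.1 kt

Leg 1: desired track 3.2°; wind correction -9.5° → command heading 353.7°, groundspeed 188.7 kt
Leg 2: desired track 310.9°; wind correction -24.0° → command heading 286.9°, groundspeed 140.1 kt
Leg 3: desired track 144.1°; wind correction +21.9° → command heading 166.0°, groundspeed 100.8 kt
Leg 4: desired track 154.5°; wind correction +19.3° → command heading 173.8°, groundspeed 94.1 kt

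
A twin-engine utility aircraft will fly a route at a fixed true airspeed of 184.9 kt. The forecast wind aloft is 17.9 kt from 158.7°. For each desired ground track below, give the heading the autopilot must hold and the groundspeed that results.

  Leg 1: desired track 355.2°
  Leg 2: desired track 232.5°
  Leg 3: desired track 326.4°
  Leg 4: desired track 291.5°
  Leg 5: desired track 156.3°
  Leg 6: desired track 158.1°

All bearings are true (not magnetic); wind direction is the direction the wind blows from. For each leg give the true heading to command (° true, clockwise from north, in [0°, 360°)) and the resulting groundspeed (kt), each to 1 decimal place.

Leg 1: desired track 355.2°; wind correction +1.6° → command heading 356.8°, groundspeed 202.0 kt
Leg 2: desired track 232.5°; wind correction -5.3° → command heading 227.2°, groundspeed 179.1 kt
Leg 3: desired track 326.4°; wind correction -1.2° → command heading 325.2°, groundspeed 202.3 kt
Leg 4: desired track 291.5°; wind correction -4.1° → command heading 287.4°, groundspeed 196.6 kt
Leg 5: desired track 156.3°; wind correction +0.2° → command heading 156.5°, groundspeed 167.0 kt
Leg 6: desired track 158.1°; wind correction +0.1° → command heading 158.2°, groundspeed 167.0 kt

Leg 1: heading=356.8°, groundspeed=202.0 kt
Leg 2: heading=227.2°, groundspeed=179.1 kt
Leg 3: heading=325.2°, groundspeed=202.3 kt
Leg 4: heading=287.4°, groundspeed=196.6 kt
Leg 5: heading=156.5°, groundspeed=167.0 kt
Leg 6: heading=158.2°, groundspeed=167.0 kt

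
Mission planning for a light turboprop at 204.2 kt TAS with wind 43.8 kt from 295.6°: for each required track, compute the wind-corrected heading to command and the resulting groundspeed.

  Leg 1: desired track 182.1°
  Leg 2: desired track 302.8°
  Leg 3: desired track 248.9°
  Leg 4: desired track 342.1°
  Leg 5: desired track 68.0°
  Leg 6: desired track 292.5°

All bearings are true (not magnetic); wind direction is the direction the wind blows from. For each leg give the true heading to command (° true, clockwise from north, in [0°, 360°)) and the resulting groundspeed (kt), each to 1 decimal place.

Leg 1: desired track 182.1°; wind correction +11.3° → command heading 193.4°, groundspeed 217.7 kt
Leg 2: desired track 302.8°; wind correction -1.5° → command heading 301.3°, groundspeed 160.7 kt
Leg 3: desired track 248.9°; wind correction +9.0° → command heading 257.9°, groundspeed 171.7 kt
Leg 4: desired track 342.1°; wind correction -9.0° → command heading 333.1°, groundspeed 171.6 kt
Leg 5: desired track 68.0°; wind correction -9.1° → command heading 58.9°, groundspeed 231.2 kt
Leg 6: desired track 292.5°; wind correction +0.7° → command heading 293.2°, groundspeed 160.5 kt

Leg 1: heading=193.4°, groundspeed=217.7 kt
Leg 2: heading=301.3°, groundspeed=160.7 kt
Leg 3: heading=257.9°, groundspeed=171.7 kt
Leg 4: heading=333.1°, groundspeed=171.6 kt
Leg 5: heading=58.9°, groundspeed=231.2 kt
Leg 6: heading=293.2°, groundspeed=160.5 kt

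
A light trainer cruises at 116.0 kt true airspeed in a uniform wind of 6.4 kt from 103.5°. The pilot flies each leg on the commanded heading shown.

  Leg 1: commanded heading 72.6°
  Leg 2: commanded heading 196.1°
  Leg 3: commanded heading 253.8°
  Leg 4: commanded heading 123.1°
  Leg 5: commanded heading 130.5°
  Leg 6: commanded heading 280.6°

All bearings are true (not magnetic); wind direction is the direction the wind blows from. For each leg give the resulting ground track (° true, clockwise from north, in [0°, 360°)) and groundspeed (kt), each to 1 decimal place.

Leg 1: heading 72.6°; drift -1.7° → track 70.9°, groundspeed 110.6 kt
Leg 2: heading 196.1°; drift +3.1° → track 199.2°, groundspeed 116.5 kt
Leg 3: heading 253.8°; drift +1.5° → track 255.3°, groundspeed 121.6 kt
Leg 4: heading 123.1°; drift +1.1° → track 124.2°, groundspeed 110.0 kt
Leg 5: heading 130.5°; drift +1.5° → track 132.0°, groundspeed 110.3 kt
Leg 6: heading 280.6°; drift +0.2° → track 280.8°, groundspeed 122.4 kt

Leg 1: track=70.9°, groundspeed=110.6 kt
Leg 2: track=199.2°, groundspeed=116.5 kt
Leg 3: track=255.3°, groundspeed=121.6 kt
Leg 4: track=124.2°, groundspeed=110.0 kt
Leg 5: track=132.0°, groundspeed=110.3 kt
Leg 6: track=280.8°, groundspeed=122.4 kt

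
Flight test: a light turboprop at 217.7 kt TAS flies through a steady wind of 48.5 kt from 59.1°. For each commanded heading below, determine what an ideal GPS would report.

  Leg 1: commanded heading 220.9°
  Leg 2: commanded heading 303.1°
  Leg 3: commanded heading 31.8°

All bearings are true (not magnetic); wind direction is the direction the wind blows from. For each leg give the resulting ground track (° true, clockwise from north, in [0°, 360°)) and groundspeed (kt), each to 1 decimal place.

Leg 1: heading 220.9°; drift +3.3° → track 224.2°, groundspeed 264.2 kt
Leg 2: heading 303.1°; drift -10.3° → track 292.8°, groundspeed 242.9 kt
Leg 3: heading 31.8°; drift -7.3° → track 24.5°, groundspeed 176.0 kt

Leg 1: track=224.2°, groundspeed=264.2 kt
Leg 2: track=292.8°, groundspeed=242.9 kt
Leg 3: track=24.5°, groundspeed=176.0 kt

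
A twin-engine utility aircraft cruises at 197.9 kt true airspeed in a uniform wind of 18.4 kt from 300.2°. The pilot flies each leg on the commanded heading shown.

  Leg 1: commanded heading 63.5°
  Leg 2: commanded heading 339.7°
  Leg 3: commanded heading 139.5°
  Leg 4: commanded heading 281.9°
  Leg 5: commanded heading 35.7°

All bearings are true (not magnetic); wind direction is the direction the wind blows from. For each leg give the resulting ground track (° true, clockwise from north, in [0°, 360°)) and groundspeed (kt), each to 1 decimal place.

Leg 1: track=67.7°, groundspeed=208.6 kt
Leg 2: track=343.3°, groundspeed=184.1 kt
Leg 3: track=137.9°, groundspeed=215.4 kt
Leg 4: track=280.1°, groundspeed=180.5 kt
Leg 5: track=40.9°, groundspeed=200.5 kt

Leg 1: heading 63.5°; drift +4.2° → track 67.7°, groundspeed 208.6 kt
Leg 2: heading 339.7°; drift +3.6° → track 343.3°, groundspeed 184.1 kt
Leg 3: heading 139.5°; drift -1.6° → track 137.9°, groundspeed 215.4 kt
Leg 4: heading 281.9°; drift -1.8° → track 280.1°, groundspeed 180.5 kt
Leg 5: heading 35.7°; drift +5.2° → track 40.9°, groundspeed 200.5 kt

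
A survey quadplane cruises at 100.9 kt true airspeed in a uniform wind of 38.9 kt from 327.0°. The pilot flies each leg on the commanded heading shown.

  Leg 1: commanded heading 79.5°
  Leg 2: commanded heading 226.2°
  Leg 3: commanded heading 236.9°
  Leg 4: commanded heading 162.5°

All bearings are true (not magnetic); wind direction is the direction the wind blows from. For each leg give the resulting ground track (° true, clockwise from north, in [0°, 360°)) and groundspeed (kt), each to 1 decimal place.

Leg 1: track=96.7°, groundspeed=121.2 kt
Leg 2: track=206.7°, groundspeed=114.7 kt
Leg 3: track=215.8°, groundspeed=108.2 kt
Leg 4: track=158.2°, groundspeed=138.8 kt

Leg 1: heading 79.5°; drift +17.2° → track 96.7°, groundspeed 121.2 kt
Leg 2: heading 226.2°; drift -19.5° → track 206.7°, groundspeed 114.7 kt
Leg 3: heading 236.9°; drift -21.1° → track 215.8°, groundspeed 108.2 kt
Leg 4: heading 162.5°; drift -4.3° → track 158.2°, groundspeed 138.8 kt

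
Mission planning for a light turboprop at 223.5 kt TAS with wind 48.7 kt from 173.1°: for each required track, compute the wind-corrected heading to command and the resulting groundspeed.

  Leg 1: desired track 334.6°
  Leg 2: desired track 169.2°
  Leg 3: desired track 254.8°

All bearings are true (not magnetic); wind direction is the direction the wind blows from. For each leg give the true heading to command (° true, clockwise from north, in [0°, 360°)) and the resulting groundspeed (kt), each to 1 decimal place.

Leg 1: heading=330.6°, groundspeed=269.1 kt
Leg 2: heading=170.0°, groundspeed=174.9 kt
Leg 3: heading=242.3°, groundspeed=211.2 kt

Leg 1: desired track 334.6°; wind correction -4.0° → command heading 330.6°, groundspeed 269.1 kt
Leg 2: desired track 169.2°; wind correction +0.8° → command heading 170.0°, groundspeed 174.9 kt
Leg 3: desired track 254.8°; wind correction -12.5° → command heading 242.3°, groundspeed 211.2 kt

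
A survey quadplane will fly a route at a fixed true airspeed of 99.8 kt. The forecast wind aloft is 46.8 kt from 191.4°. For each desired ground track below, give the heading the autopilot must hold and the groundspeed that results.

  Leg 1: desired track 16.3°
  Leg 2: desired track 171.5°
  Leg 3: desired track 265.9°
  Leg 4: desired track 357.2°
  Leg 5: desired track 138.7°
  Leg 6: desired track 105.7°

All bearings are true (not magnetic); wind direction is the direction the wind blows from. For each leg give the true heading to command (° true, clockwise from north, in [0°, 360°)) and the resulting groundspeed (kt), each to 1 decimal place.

Leg 1: heading=18.6°, groundspeed=146.3 kt
Leg 2: heading=180.7°, groundspeed=54.5 kt
Leg 3: heading=239.0°, groundspeed=76.5 kt
Leg 4: heading=350.6°, groundspeed=144.5 kt
Leg 5: heading=160.6°, groundspeed=64.2 kt
Leg 6: heading=133.6°, groundspeed=84.7 kt

Leg 1: desired track 16.3°; wind correction +2.3° → command heading 18.6°, groundspeed 146.3 kt
Leg 2: desired track 171.5°; wind correction +9.2° → command heading 180.7°, groundspeed 54.5 kt
Leg 3: desired track 265.9°; wind correction -26.9° → command heading 239.0°, groundspeed 76.5 kt
Leg 4: desired track 357.2°; wind correction -6.6° → command heading 350.6°, groundspeed 144.5 kt
Leg 5: desired track 138.7°; wind correction +21.9° → command heading 160.6°, groundspeed 64.2 kt
Leg 6: desired track 105.7°; wind correction +27.9° → command heading 133.6°, groundspeed 84.7 kt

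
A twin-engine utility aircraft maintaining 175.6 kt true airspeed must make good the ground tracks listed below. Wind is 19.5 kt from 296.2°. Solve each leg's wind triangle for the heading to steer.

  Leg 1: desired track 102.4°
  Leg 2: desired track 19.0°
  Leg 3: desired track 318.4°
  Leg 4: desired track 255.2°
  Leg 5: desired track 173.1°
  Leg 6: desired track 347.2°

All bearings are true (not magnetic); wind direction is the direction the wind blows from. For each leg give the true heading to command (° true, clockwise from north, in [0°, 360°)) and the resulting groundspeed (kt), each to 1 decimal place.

Leg 1: heading=100.9°, groundspeed=194.5 kt
Leg 2: heading=12.7°, groundspeed=172.1 kt
Leg 3: heading=316.0°, groundspeed=157.4 kt
Leg 4: heading=259.4°, groundspeed=160.4 kt
Leg 5: heading=178.4°, groundspeed=185.5 kt
Leg 6: heading=342.2°, groundspeed=162.7 kt

Leg 1: desired track 102.4°; wind correction -1.5° → command heading 100.9°, groundspeed 194.5 kt
Leg 2: desired track 19.0°; wind correction -6.3° → command heading 12.7°, groundspeed 172.1 kt
Leg 3: desired track 318.4°; wind correction -2.4° → command heading 316.0°, groundspeed 157.4 kt
Leg 4: desired track 255.2°; wind correction +4.2° → command heading 259.4°, groundspeed 160.4 kt
Leg 5: desired track 173.1°; wind correction +5.3° → command heading 178.4°, groundspeed 185.5 kt
Leg 6: desired track 347.2°; wind correction -5.0° → command heading 342.2°, groundspeed 162.7 kt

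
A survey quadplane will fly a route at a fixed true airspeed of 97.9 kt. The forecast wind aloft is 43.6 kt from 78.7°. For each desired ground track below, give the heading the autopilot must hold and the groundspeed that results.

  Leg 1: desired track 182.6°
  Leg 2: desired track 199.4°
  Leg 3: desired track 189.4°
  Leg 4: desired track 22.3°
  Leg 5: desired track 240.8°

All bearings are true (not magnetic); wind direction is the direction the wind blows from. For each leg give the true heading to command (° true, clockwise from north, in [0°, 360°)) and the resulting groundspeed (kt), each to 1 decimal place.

Leg 1: desired track 182.6°; wind correction -25.6° → command heading 157.0°, groundspeed 98.8 kt
Leg 2: desired track 199.4°; wind correction -22.5° → command heading 176.9°, groundspeed 112.7 kt
Leg 3: desired track 189.4°; wind correction -24.6° → command heading 164.8°, groundspeed 104.4 kt
Leg 4: desired track 22.3°; wind correction +21.8° → command heading 44.1°, groundspeed 66.8 kt
Leg 5: desired track 240.8°; wind correction -7.9° → command heading 232.9°, groundspeed 138.5 kt

Leg 1: heading=157.0°, groundspeed=98.8 kt
Leg 2: heading=176.9°, groundspeed=112.7 kt
Leg 3: heading=164.8°, groundspeed=104.4 kt
Leg 4: heading=44.1°, groundspeed=66.8 kt
Leg 5: heading=232.9°, groundspeed=138.5 kt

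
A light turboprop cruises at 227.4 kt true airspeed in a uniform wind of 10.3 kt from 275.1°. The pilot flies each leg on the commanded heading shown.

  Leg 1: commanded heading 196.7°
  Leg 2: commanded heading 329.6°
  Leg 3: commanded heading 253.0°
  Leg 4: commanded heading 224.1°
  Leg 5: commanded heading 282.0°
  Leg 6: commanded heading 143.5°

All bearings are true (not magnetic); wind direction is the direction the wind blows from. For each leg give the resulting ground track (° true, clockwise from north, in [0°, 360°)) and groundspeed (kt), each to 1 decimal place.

Leg 1: heading 196.7°; drift -2.6° → track 194.1°, groundspeed 225.6 kt
Leg 2: heading 329.6°; drift +2.2° → track 331.8°, groundspeed 221.6 kt
Leg 3: heading 253.0°; drift -1.0° → track 252.0°, groundspeed 217.9 kt
Leg 4: heading 224.1°; drift -2.1° → track 222.0°, groundspeed 221.1 kt
Leg 5: heading 282.0°; drift +0.3° → track 282.3°, groundspeed 217.2 kt
Leg 6: heading 143.5°; drift -1.9° → track 141.6°, groundspeed 234.4 kt

Leg 1: track=194.1°, groundspeed=225.6 kt
Leg 2: track=331.8°, groundspeed=221.6 kt
Leg 3: track=252.0°, groundspeed=217.9 kt
Leg 4: track=222.0°, groundspeed=221.1 kt
Leg 5: track=282.3°, groundspeed=217.2 kt
Leg 6: track=141.6°, groundspeed=234.4 kt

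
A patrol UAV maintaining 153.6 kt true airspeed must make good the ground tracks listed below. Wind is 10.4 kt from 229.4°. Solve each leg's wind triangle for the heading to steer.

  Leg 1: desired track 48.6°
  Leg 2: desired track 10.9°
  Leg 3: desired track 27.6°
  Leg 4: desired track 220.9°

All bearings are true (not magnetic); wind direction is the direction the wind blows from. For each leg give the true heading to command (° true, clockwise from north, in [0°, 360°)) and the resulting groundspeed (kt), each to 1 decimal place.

Leg 1: desired track 48.6°; wind correction -0.1° → command heading 48.5°, groundspeed 164.0 kt
Leg 2: desired track 10.9°; wind correction -2.4° → command heading 8.5°, groundspeed 161.6 kt
Leg 3: desired track 27.6°; wind correction -1.4° → command heading 26.2°, groundspeed 163.2 kt
Leg 4: desired track 220.9°; wind correction +0.6° → command heading 221.5°, groundspeed 143.3 kt

Leg 1: heading=48.5°, groundspeed=164.0 kt
Leg 2: heading=8.5°, groundspeed=161.6 kt
Leg 3: heading=26.2°, groundspeed=163.2 kt
Leg 4: heading=221.5°, groundspeed=143.3 kt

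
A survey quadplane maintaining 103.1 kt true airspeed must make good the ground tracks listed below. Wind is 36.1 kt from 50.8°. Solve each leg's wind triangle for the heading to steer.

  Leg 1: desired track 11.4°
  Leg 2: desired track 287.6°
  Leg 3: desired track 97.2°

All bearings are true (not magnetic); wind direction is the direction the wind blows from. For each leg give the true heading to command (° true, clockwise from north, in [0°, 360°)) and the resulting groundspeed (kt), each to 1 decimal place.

Leg 1: heading=24.2°, groundspeed=72.6 kt
Leg 2: heading=304.6°, groundspeed=118.3 kt
Leg 3: heading=82.5°, groundspeed=74.8 kt

Leg 1: desired track 11.4°; wind correction +12.8° → command heading 24.2°, groundspeed 72.6 kt
Leg 2: desired track 287.6°; wind correction +17.0° → command heading 304.6°, groundspeed 118.3 kt
Leg 3: desired track 97.2°; wind correction -14.7° → command heading 82.5°, groundspeed 74.8 kt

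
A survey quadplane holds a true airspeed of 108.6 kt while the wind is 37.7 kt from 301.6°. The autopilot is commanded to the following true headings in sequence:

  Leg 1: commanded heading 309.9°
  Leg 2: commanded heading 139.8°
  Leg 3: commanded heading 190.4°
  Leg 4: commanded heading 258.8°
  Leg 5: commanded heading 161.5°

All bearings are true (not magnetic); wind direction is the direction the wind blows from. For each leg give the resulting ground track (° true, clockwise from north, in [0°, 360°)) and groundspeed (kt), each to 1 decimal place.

Leg 1: heading 309.9°; drift +4.4° → track 314.3°, groundspeed 71.5 kt
Leg 2: heading 139.8°; drift -4.7° → track 135.1°, groundspeed 144.9 kt
Leg 3: heading 190.4°; drift -16.0° → track 174.4°, groundspeed 127.2 kt
Leg 4: heading 258.8°; drift -17.6° → track 241.2°, groundspeed 84.9 kt
Leg 5: heading 161.5°; drift -10.0° → track 151.5°, groundspeed 139.6 kt

Leg 1: track=314.3°, groundspeed=71.5 kt
Leg 2: track=135.1°, groundspeed=144.9 kt
Leg 3: track=174.4°, groundspeed=127.2 kt
Leg 4: track=241.2°, groundspeed=84.9 kt
Leg 5: track=151.5°, groundspeed=139.6 kt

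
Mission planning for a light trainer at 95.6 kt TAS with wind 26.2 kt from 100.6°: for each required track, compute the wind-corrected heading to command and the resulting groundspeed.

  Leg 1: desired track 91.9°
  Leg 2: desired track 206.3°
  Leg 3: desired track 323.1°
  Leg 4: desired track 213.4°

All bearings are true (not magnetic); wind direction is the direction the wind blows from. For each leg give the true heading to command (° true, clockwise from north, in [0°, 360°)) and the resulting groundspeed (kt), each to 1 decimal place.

Leg 1: desired track 91.9°; wind correction +2.4° → command heading 94.3°, groundspeed 69.6 kt
Leg 2: desired track 206.3°; wind correction -15.3° → command heading 191.0°, groundspeed 99.3 kt
Leg 3: desired track 323.1°; wind correction +10.7° → command heading 333.8°, groundspeed 113.3 kt
Leg 4: desired track 213.4°; wind correction -14.6° → command heading 198.8°, groundspeed 102.7 kt

Leg 1: heading=94.3°, groundspeed=69.6 kt
Leg 2: heading=191.0°, groundspeed=99.3 kt
Leg 3: heading=333.8°, groundspeed=113.3 kt
Leg 4: heading=198.8°, groundspeed=102.7 kt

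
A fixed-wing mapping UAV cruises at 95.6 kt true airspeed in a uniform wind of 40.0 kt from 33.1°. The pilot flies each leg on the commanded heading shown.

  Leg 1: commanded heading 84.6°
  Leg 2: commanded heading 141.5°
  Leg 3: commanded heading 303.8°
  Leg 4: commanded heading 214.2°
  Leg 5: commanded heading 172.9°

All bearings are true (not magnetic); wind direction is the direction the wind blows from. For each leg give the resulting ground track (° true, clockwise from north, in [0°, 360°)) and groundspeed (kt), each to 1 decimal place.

Leg 1: track=108.5°, groundspeed=77.3 kt
Leg 2: track=160.8°, groundspeed=114.7 kt
Leg 3: track=281.0°, groundspeed=103.2 kt
Leg 4: track=213.9°, groundspeed=135.6 kt
Leg 5: track=184.5°, groundspeed=128.8 kt

Leg 1: heading 84.6°; drift +23.9° → track 108.5°, groundspeed 77.3 kt
Leg 2: heading 141.5°; drift +19.3° → track 160.8°, groundspeed 114.7 kt
Leg 3: heading 303.8°; drift -22.8° → track 281.0°, groundspeed 103.2 kt
Leg 4: heading 214.2°; drift -0.3° → track 213.9°, groundspeed 135.6 kt
Leg 5: heading 172.9°; drift +11.6° → track 184.5°, groundspeed 128.8 kt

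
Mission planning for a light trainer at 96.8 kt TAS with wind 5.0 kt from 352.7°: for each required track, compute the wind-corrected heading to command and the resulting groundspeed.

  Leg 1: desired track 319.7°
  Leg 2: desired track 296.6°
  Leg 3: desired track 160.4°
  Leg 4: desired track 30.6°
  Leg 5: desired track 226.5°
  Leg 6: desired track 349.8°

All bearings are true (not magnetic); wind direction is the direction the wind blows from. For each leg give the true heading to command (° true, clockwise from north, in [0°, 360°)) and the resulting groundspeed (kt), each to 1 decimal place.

Leg 1: desired track 319.7°; wind correction +1.6° → command heading 321.3°, groundspeed 92.6 kt
Leg 2: desired track 296.6°; wind correction +2.5° → command heading 299.1°, groundspeed 93.9 kt
Leg 3: desired track 160.4°; wind correction -0.6° → command heading 159.8°, groundspeed 101.7 kt
Leg 4: desired track 30.6°; wind correction -1.8° → command heading 28.8°, groundspeed 92.8 kt
Leg 5: desired track 226.5°; wind correction +2.4° → command heading 228.9°, groundspeed 99.7 kt
Leg 6: desired track 349.8°; wind correction +0.1° → command heading 349.9°, groundspeed 91.8 kt

Leg 1: heading=321.3°, groundspeed=92.6 kt
Leg 2: heading=299.1°, groundspeed=93.9 kt
Leg 3: heading=159.8°, groundspeed=101.7 kt
Leg 4: heading=28.8°, groundspeed=92.8 kt
Leg 5: heading=228.9°, groundspeed=99.7 kt
Leg 6: heading=349.9°, groundspeed=91.8 kt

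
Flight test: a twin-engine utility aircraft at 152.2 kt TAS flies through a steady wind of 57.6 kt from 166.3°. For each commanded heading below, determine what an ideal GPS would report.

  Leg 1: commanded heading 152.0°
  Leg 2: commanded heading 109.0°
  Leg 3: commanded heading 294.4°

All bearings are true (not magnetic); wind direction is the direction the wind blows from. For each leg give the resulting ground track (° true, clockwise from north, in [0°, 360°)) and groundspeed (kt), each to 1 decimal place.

Leg 1: track=143.6°, groundspeed=97.4 kt
Leg 2: track=87.2°, groundspeed=130.4 kt
Leg 3: track=308.0°, groundspeed=193.1 kt

Leg 1: heading 152.0°; drift -8.4° → track 143.6°, groundspeed 97.4 kt
Leg 2: heading 109.0°; drift -21.8° → track 87.2°, groundspeed 130.4 kt
Leg 3: heading 294.4°; drift +13.6° → track 308.0°, groundspeed 193.1 kt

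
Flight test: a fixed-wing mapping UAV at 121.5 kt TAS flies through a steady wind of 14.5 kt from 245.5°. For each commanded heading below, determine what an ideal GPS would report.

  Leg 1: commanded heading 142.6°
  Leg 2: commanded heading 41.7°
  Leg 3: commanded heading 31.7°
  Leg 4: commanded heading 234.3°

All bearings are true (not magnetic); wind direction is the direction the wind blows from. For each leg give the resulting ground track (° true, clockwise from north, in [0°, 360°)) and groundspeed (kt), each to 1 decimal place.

Leg 1: track=136.1°, groundspeed=125.5 kt
Leg 2: track=44.2°, groundspeed=134.9 kt
Leg 3: track=35.2°, groundspeed=133.8 kt
Leg 4: track=232.8°, groundspeed=107.3 kt

Leg 1: heading 142.6°; drift -6.5° → track 136.1°, groundspeed 125.5 kt
Leg 2: heading 41.7°; drift +2.5° → track 44.2°, groundspeed 134.9 kt
Leg 3: heading 31.7°; drift +3.5° → track 35.2°, groundspeed 133.8 kt
Leg 4: heading 234.3°; drift -1.5° → track 232.8°, groundspeed 107.3 kt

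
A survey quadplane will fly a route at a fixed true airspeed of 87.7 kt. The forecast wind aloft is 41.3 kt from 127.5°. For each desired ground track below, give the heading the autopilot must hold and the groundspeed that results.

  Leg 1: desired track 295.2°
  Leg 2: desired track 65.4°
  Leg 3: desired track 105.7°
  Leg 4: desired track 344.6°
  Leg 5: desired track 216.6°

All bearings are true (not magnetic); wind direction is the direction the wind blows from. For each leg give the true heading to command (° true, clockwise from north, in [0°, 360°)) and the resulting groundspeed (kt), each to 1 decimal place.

Leg 1: heading=289.4°, groundspeed=127.6 kt
Leg 2: heading=90.0°, groundspeed=60.4 kt
Leg 3: heading=115.8°, groundspeed=48.0 kt
Leg 4: heading=1.1°, groundspeed=117.0 kt
Leg 5: heading=188.5°, groundspeed=76.7 kt

Leg 1: desired track 295.2°; wind correction -5.8° → command heading 289.4°, groundspeed 127.6 kt
Leg 2: desired track 65.4°; wind correction +24.6° → command heading 90.0°, groundspeed 60.4 kt
Leg 3: desired track 105.7°; wind correction +10.1° → command heading 115.8°, groundspeed 48.0 kt
Leg 4: desired track 344.6°; wind correction +16.5° → command heading 1.1°, groundspeed 117.0 kt
Leg 5: desired track 216.6°; wind correction -28.1° → command heading 188.5°, groundspeed 76.7 kt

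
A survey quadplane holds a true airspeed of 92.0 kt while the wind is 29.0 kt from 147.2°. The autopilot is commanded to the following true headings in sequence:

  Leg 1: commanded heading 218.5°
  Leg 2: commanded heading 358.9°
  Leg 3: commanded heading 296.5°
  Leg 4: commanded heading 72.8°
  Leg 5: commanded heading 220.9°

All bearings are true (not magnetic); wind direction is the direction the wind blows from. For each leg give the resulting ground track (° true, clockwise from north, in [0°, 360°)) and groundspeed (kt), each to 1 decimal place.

Leg 1: track=236.9°, groundspeed=87.1 kt
Leg 2: track=351.5°, groundspeed=117.7 kt
Leg 3: track=303.7°, groundspeed=117.9 kt
Leg 4: track=54.4°, groundspeed=88.7 kt
Leg 5: track=239.3°, groundspeed=88.4 kt

Leg 1: heading 218.5°; drift +18.4° → track 236.9°, groundspeed 87.1 kt
Leg 2: heading 358.9°; drift -7.4° → track 351.5°, groundspeed 117.7 kt
Leg 3: heading 296.5°; drift +7.2° → track 303.7°, groundspeed 117.9 kt
Leg 4: heading 72.8°; drift -18.4° → track 54.4°, groundspeed 88.7 kt
Leg 5: heading 220.9°; drift +18.4° → track 239.3°, groundspeed 88.4 kt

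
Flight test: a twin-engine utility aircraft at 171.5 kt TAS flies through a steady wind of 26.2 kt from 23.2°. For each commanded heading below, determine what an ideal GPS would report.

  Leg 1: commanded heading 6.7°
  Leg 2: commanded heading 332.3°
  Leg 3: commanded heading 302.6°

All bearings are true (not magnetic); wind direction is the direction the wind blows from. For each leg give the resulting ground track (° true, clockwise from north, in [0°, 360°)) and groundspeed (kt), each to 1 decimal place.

Leg 1: heading 6.7°; drift -2.9° → track 3.8°, groundspeed 146.6 kt
Leg 2: heading 332.3°; drift -7.5° → track 324.8°, groundspeed 156.3 kt
Leg 3: heading 302.6°; drift -8.8° → track 293.8°, groundspeed 169.2 kt

Leg 1: track=3.8°, groundspeed=146.6 kt
Leg 2: track=324.8°, groundspeed=156.3 kt
Leg 3: track=293.8°, groundspeed=169.2 kt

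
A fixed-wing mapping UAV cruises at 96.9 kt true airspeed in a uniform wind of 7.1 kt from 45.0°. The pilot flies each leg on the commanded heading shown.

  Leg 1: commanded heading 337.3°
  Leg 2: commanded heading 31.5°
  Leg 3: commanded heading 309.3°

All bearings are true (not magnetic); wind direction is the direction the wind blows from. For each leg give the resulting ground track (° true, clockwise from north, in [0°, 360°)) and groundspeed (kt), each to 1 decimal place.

Leg 1: track=333.3°, groundspeed=94.4 kt
Leg 2: track=30.4°, groundspeed=90.0 kt
Leg 3: track=305.2°, groundspeed=97.9 kt

Leg 1: heading 337.3°; drift -4.0° → track 333.3°, groundspeed 94.4 kt
Leg 2: heading 31.5°; drift -1.1° → track 30.4°, groundspeed 90.0 kt
Leg 3: heading 309.3°; drift -4.1° → track 305.2°, groundspeed 97.9 kt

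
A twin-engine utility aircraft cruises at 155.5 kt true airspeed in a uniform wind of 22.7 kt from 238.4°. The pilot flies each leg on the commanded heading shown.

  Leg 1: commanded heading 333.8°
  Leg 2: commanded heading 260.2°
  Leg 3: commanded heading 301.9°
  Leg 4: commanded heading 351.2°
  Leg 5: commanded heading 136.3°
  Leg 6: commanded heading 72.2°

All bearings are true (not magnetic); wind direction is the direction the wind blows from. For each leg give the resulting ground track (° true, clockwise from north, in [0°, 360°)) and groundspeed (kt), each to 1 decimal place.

Leg 1: heading 333.8°; drift +8.2° → track 342.0°, groundspeed 159.2 kt
Leg 2: heading 260.2°; drift +3.6° → track 263.8°, groundspeed 134.7 kt
Leg 3: heading 301.9°; drift +8.0° → track 309.9°, groundspeed 146.8 kt
Leg 4: heading 351.2°; drift +7.3° → track 358.5°, groundspeed 165.6 kt
Leg 5: heading 136.3°; drift -7.9° → track 128.4°, groundspeed 161.8 kt
Leg 6: heading 72.2°; drift -1.7° → track 70.5°, groundspeed 177.6 kt

Leg 1: track=342.0°, groundspeed=159.2 kt
Leg 2: track=263.8°, groundspeed=134.7 kt
Leg 3: track=309.9°, groundspeed=146.8 kt
Leg 4: track=358.5°, groundspeed=165.6 kt
Leg 5: track=128.4°, groundspeed=161.8 kt
Leg 6: track=70.5°, groundspeed=177.6 kt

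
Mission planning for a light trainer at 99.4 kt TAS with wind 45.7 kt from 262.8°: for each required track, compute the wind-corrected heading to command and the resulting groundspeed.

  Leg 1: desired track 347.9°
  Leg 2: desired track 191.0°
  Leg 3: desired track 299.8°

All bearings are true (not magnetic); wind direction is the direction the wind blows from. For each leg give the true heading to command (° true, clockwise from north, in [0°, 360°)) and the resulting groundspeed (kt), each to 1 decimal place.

Leg 1: desired track 347.9°; wind correction -27.3° → command heading 320.6°, groundspeed 84.5 kt
Leg 2: desired track 191.0°; wind correction +25.9° → command heading 216.9°, groundspeed 75.1 kt
Leg 3: desired track 299.8°; wind correction -16.1° → command heading 283.7°, groundspeed 59.0 kt

Leg 1: heading=320.6°, groundspeed=84.5 kt
Leg 2: heading=216.9°, groundspeed=75.1 kt
Leg 3: heading=283.7°, groundspeed=59.0 kt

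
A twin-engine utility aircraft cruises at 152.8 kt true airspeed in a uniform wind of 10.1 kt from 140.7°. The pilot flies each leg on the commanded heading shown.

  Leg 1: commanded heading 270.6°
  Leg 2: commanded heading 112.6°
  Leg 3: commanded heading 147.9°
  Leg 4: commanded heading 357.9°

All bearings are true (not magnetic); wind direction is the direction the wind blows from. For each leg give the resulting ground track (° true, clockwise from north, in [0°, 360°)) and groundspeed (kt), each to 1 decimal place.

Leg 1: heading 270.6°; drift +2.8° → track 273.4°, groundspeed 159.5 kt
Leg 2: heading 112.6°; drift -1.9° → track 110.7°, groundspeed 144.0 kt
Leg 3: heading 147.9°; drift +0.5° → track 148.4°, groundspeed 142.8 kt
Leg 4: heading 357.9°; drift -2.2° → track 355.7°, groundspeed 161.0 kt

Leg 1: track=273.4°, groundspeed=159.5 kt
Leg 2: track=110.7°, groundspeed=144.0 kt
Leg 3: track=148.4°, groundspeed=142.8 kt
Leg 4: track=355.7°, groundspeed=161.0 kt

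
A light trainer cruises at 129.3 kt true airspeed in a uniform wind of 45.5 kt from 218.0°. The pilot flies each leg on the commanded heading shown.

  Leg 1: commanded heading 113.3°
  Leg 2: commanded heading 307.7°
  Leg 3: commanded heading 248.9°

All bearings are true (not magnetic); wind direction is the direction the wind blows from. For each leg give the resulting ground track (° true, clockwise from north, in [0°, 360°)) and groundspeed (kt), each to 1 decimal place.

Leg 1: heading 113.3°; drift -17.4° → track 95.9°, groundspeed 147.6 kt
Leg 2: heading 307.7°; drift +19.4° → track 327.1°, groundspeed 136.8 kt
Leg 3: heading 248.9°; drift +14.5° → track 263.4°, groundspeed 93.2 kt

Leg 1: track=95.9°, groundspeed=147.6 kt
Leg 2: track=327.1°, groundspeed=136.8 kt
Leg 3: track=263.4°, groundspeed=93.2 kt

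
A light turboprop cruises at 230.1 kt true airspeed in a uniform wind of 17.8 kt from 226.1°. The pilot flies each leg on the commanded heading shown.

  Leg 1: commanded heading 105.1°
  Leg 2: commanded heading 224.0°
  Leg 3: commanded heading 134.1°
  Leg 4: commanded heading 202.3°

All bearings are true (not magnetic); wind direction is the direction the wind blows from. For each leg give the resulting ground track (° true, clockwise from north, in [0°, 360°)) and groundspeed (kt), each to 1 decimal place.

Leg 1: heading 105.1°; drift -3.6° → track 101.5°, groundspeed 239.8 kt
Leg 2: heading 224.0°; drift -0.2° → track 223.8°, groundspeed 212.3 kt
Leg 3: heading 134.1°; drift -4.4° → track 129.7°, groundspeed 231.4 kt
Leg 4: heading 202.3°; drift -1.9° → track 200.4°, groundspeed 213.9 kt

Leg 1: track=101.5°, groundspeed=239.8 kt
Leg 2: track=223.8°, groundspeed=212.3 kt
Leg 3: track=129.7°, groundspeed=231.4 kt
Leg 4: track=200.4°, groundspeed=213.9 kt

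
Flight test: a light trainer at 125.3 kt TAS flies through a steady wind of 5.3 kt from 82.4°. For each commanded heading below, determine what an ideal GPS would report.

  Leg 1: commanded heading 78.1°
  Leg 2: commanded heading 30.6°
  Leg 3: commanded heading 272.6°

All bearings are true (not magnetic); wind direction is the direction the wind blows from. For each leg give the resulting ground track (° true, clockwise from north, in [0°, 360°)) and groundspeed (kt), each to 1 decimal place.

Leg 1: heading 78.1°; drift -0.2° → track 77.9°, groundspeed 120.0 kt
Leg 2: heading 30.6°; drift -2.0° → track 28.6°, groundspeed 122.1 kt
Leg 3: heading 272.6°; drift -0.4° → track 272.2°, groundspeed 130.5 kt

Leg 1: track=77.9°, groundspeed=120.0 kt
Leg 2: track=28.6°, groundspeed=122.1 kt
Leg 3: track=272.2°, groundspeed=130.5 kt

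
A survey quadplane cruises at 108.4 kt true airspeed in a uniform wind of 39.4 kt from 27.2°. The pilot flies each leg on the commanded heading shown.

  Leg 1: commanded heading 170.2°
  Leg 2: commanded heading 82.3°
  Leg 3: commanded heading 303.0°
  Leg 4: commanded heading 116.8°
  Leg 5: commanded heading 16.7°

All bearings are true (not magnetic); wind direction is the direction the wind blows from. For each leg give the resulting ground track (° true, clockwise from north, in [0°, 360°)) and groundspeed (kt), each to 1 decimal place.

Leg 1: heading 170.2°; drift +9.6° → track 179.8°, groundspeed 141.9 kt
Leg 2: heading 82.3°; drift +20.6° → track 102.9°, groundspeed 91.7 kt
Leg 3: heading 303.0°; drift -20.6° → track 282.4°, groundspeed 111.5 kt
Leg 4: heading 116.8°; drift +20.0° → track 136.8°, groundspeed 115.1 kt
Leg 5: heading 16.7°; drift -5.9° → track 10.8°, groundspeed 70.0 kt

Leg 1: track=179.8°, groundspeed=141.9 kt
Leg 2: track=102.9°, groundspeed=91.7 kt
Leg 3: track=282.4°, groundspeed=111.5 kt
Leg 4: track=136.8°, groundspeed=115.1 kt
Leg 5: track=10.8°, groundspeed=70.0 kt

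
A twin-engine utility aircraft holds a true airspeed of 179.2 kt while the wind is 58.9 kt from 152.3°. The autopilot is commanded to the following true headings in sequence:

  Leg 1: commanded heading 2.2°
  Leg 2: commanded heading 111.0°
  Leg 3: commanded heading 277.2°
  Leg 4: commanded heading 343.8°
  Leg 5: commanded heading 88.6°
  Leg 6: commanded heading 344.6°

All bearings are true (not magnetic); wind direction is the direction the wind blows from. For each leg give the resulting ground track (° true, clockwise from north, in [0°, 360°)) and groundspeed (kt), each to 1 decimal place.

Leg 1: heading 2.2°; drift -7.3° → track 354.9°, groundspeed 232.1 kt
Leg 2: heading 111.0°; drift -16.1° → track 94.9°, groundspeed 140.4 kt
Leg 3: heading 277.2°; drift +12.8° → track 290.0°, groundspeed 218.3 kt
Leg 4: heading 343.8°; drift -2.8° → track 341.0°, groundspeed 237.2 kt
Leg 5: heading 88.6°; drift -19.0° → track 69.6°, groundspeed 162.0 kt
Leg 6: heading 344.6°; drift -3.0° → track 341.6°, groundspeed 237.1 kt

Leg 1: track=354.9°, groundspeed=232.1 kt
Leg 2: track=94.9°, groundspeed=140.4 kt
Leg 3: track=290.0°, groundspeed=218.3 kt
Leg 4: track=341.0°, groundspeed=237.2 kt
Leg 5: track=69.6°, groundspeed=162.0 kt
Leg 6: track=341.6°, groundspeed=237.1 kt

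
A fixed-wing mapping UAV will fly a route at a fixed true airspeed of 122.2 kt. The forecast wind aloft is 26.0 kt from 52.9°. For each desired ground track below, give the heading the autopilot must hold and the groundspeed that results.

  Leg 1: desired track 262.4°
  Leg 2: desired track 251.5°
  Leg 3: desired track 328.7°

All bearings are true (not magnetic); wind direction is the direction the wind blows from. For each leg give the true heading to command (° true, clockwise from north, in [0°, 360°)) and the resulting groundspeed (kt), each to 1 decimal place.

Leg 1: desired track 262.4°; wind correction +6.0° → command heading 268.4°, groundspeed 144.2 kt
Leg 2: desired track 251.5°; wind correction +3.9° → command heading 255.4°, groundspeed 146.6 kt
Leg 3: desired track 328.7°; wind correction +12.2° → command heading 340.9°, groundspeed 116.8 kt

Leg 1: heading=268.4°, groundspeed=144.2 kt
Leg 2: heading=255.4°, groundspeed=146.6 kt
Leg 3: heading=340.9°, groundspeed=116.8 kt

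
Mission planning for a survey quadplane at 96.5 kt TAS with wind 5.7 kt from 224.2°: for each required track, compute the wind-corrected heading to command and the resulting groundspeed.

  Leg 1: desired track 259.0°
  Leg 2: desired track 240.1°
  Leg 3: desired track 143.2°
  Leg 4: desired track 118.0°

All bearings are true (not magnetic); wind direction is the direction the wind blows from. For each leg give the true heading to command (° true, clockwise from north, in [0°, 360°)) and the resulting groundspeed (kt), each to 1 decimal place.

Leg 1: heading=257.1°, groundspeed=91.8 kt
Leg 2: heading=239.2°, groundspeed=91.0 kt
Leg 3: heading=146.5°, groundspeed=95.4 kt
Leg 4: heading=121.3°, groundspeed=97.9 kt

Leg 1: desired track 259.0°; wind correction -1.9° → command heading 257.1°, groundspeed 91.8 kt
Leg 2: desired track 240.1°; wind correction -0.9° → command heading 239.2°, groundspeed 91.0 kt
Leg 3: desired track 143.2°; wind correction +3.3° → command heading 146.5°, groundspeed 95.4 kt
Leg 4: desired track 118.0°; wind correction +3.3° → command heading 121.3°, groundspeed 97.9 kt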